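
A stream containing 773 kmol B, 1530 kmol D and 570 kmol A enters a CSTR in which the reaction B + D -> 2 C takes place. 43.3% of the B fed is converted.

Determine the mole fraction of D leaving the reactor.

B reacted = 0.433 × 773 = 334.7 kmol; ν_B = −1, so ξ = 334.7/1 = 334.7 kmol.
Outlet amounts (n = n₀ + ν ξ):
  B: 773 − 1(334.7) = 438.3
  D: 1530 − 1(334.7) = 1195
  C: 0 + 2(334.7) = 669.4
  A: 570 (inert)
Total out = 2873 kmol; y_D = 1195 / 2873 = 0.416.

0.416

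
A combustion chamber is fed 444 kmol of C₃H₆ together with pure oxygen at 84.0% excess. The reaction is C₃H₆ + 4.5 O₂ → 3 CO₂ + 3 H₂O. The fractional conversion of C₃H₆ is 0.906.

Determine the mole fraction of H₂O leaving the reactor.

Stoichiometric O₂ = 4.5 × 444 = 1998 kmol; O₂ fed = 1998 × 1.840 = 3676 kmol.
Fuel reacted = 0.906 × 444 → ξ = 402.3 kmol.
Outlet (n = n₀ + ν ξ):
  C₃H₆: 444 − 1(402.3) = 41.74
  O₂: 3676 − 4.5(402.3) = 1866
  CO₂: 0 + 3(402.3) = 1207
  H₂O: 0 + 3(402.3) = 1207
Total out = 4321 kmol; y_H₂O = 1207 / 4321 = 0.2793.

0.279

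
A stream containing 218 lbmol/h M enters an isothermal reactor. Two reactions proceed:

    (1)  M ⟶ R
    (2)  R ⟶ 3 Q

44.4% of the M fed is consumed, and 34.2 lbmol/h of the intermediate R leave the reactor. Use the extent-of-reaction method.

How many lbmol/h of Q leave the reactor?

Conversion of M: M consumed = 1ξ₁ = 0.444 × 218 → ξ₁ = 96.79 lbmol/h.
R balance: n_R = 0 + 1ξ₁ − 1ξ₂ = 34.2 → ξ₂ = (1·96.79 − 34.2)/1 = 62.59 lbmol/h.
Outlet amounts (n = n₀ + Σ ν·ξ):
  M: 218 − 1(96.79) = 121.2
  R: 0 + 1(96.79) − 1(62.59) = 34.2
  Q: 0 + 3(62.59) = 187.8

188 lbmol/h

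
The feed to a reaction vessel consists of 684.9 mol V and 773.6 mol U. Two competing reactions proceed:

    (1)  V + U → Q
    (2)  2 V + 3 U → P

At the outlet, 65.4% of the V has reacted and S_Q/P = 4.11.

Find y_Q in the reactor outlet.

0.349

Conversion of V: V consumed = 0.654 × 684.9 = 447.9 mol = 1ξ₁ + 2ξ₂.
Selectivity: 1ξ₁ / (1ξ₂) = 4.11 → ξ₁ = 4.11 ξ₂.
Substitute: (1·4.11 + 2) ξ₂ = 447.9 → ξ₂ = 73.31 mol, ξ₁ = 301.3 mol.
Outlet amounts (n = n₀ + Σ ν·ξ):
  V: 684.9 − 1(301.3) − 2(73.31) = 237
  U: 773.6 − 1(301.3) − 3(73.31) = 252.4
  Q: 0 + 1(301.3) = 301.3
  P: 0 + 1(73.31) = 73.31
Total out = 864 mol; y_Q = 301.3 / 864 = 0.3488.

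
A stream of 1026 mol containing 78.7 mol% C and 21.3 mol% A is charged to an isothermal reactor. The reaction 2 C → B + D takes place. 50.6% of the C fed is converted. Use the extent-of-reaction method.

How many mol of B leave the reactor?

C reacted = 0.506 × 807.5 = 408.6 mol; ν_C = −2, so ξ = 408.6/2 = 204.3 mol.
Outlet amounts (n = n₀ + ν ξ):
  C: 807.5 − 2(204.3) = 398.9
  B: 0 + 1(204.3) = 204.3
  D: 0 + 1(204.3) = 204.3
  A: 218.5 (inert)

204 mol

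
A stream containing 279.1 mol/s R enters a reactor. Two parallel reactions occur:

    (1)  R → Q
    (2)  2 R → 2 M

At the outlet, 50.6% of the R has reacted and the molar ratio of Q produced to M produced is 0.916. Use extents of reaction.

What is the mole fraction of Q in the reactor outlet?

0.242

Conversion of R: R consumed = 0.506 × 279.1 = 141.2 mol/s = 1ξ₁ + 2ξ₂.
Selectivity: 1ξ₁ / (2ξ₂) = 0.916 → ξ₁ = 1.832 ξ₂.
Substitute: (1·1.832 + 2) ξ₂ = 141.2 → ξ₂ = 36.85 mol/s, ξ₁ = 67.52 mol/s.
Outlet amounts (n = n₀ + Σ ν·ξ):
  R: 279.1 − 1(67.52) − 2(36.85) = 137.9
  Q: 0 + 1(67.52) = 67.52
  M: 0 + 2(36.85) = 73.71
Total out = 279.1 mol/s; y_Q = 67.52 / 279.1 = 0.2419.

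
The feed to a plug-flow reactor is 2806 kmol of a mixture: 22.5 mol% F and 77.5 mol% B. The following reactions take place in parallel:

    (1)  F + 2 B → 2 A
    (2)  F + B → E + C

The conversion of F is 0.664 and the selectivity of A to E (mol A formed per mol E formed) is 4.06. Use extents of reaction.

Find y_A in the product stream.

0.222

Conversion of F: F consumed = 0.664 × 631.4 = 419.2 kmol = 1ξ₁ + 1ξ₂.
Selectivity: 2ξ₁ / (1ξ₂) = 4.06 → ξ₁ = 2.03 ξ₂.
Substitute: (1·2.03 + 1) ξ₂ = 419.2 → ξ₂ = 138.4 kmol, ξ₁ = 280.9 kmol.
Outlet amounts (n = n₀ + Σ ν·ξ):
  F: 631.4 − 1(280.9) − 1(138.4) = 212.1
  B: 2175 − 2(280.9) − 1(138.4) = 1475
  A: 0 + 2(280.9) = 561.7
  E: 0 + 1(138.4) = 138.4
  C: 0 + 1(138.4) = 138.4
Total out = 2525 kmol; y_A = 561.7 / 2525 = 0.2225.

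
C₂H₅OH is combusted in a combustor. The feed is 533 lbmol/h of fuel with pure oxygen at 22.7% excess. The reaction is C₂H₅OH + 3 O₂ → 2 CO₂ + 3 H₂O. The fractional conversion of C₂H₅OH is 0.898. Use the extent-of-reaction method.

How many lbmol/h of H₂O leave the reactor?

1440 lbmol/h

Stoichiometric O₂ = 3 × 533 = 1599 lbmol/h; O₂ fed = 1599 × 1.227 = 1962 lbmol/h.
Fuel reacted = 0.898 × 533 → ξ = 478.6 lbmol/h.
Outlet (n = n₀ + ν ξ):
  C₂H₅OH: 533 − 1(478.6) = 54.37
  O₂: 1962 − 3(478.6) = 526.1
  CO₂: 0 + 2(478.6) = 957.3
  H₂O: 0 + 3(478.6) = 1436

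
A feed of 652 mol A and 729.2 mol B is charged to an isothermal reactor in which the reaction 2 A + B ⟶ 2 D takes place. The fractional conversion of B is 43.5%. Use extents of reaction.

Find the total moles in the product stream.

B reacted = 0.435 × 729.2 = 317.2 mol; ν_B = −1, so ξ = 317.2/1 = 317.2 mol.
Outlet amounts (n = n₀ + ν ξ):
  A: 652 − 2(317.2) = 17.6
  B: 729.2 − 1(317.2) = 412
  D: 0 + 2(317.2) = 634.4
Total out = 17.6 + 412 + 634.4 = 1064 mol.

1060 mol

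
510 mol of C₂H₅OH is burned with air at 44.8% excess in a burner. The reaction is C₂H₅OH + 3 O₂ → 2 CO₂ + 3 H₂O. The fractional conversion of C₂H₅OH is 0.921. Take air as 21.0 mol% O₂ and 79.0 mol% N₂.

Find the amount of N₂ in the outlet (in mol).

Stoichiometric O₂ = 3 × 510 = 1530 mol; O₂ fed = 1530 × 1.448 = 2215 mol.
N₂ fed = 2215 × 79/21 = 8334 mol.
Fuel reacted = 0.921 × 510 → ξ = 469.7 mol.
Outlet (n = n₀ + ν ξ):
  C₂H₅OH: 510 − 1(469.7) = 40.29
  O₂: 2215 − 3(469.7) = 806.3
  N₂: 8334 (inert)
  CO₂: 0 + 2(469.7) = 939.4
  H₂O: 0 + 3(469.7) = 1409

8330 mol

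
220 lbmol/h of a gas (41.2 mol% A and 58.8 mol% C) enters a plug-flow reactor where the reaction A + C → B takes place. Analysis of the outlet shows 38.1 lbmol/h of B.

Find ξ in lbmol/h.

ξ = 38.1 lbmol/h

For B: n = n₀ + 1ξ → 38.1 = 0 + 1ξ, giving ξ = 38.1 lbmol/h.
Outlet amounts (n = n₀ + ν ξ):
  A: 90.64 − 1(38.1) = 52.54
  C: 129.4 − 1(38.1) = 91.26
  B: 0 + 1(38.1) = 38.1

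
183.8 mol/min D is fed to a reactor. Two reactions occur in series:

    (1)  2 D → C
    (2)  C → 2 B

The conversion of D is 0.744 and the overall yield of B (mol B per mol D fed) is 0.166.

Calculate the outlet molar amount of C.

53.1 mol/min

Conversion of D: D consumed = 2ξ₁ = 0.744 × 183.8 → ξ₁ = 68.37 mol/min.
Yield of B: 2ξ₂ / 183.8 = 0.166 → ξ₂ = 15.26 mol/min.
Outlet amounts (n = n₀ + Σ ν·ξ):
  D: 183.8 − 2(68.37) = 47.05
  C: 0 + 1(68.37) − 1(15.26) = 53.12
  B: 0 + 2(15.26) = 30.51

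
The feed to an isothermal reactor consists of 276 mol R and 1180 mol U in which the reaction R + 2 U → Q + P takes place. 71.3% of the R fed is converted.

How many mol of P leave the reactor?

R reacted = 0.713 × 276 = 196.8 mol; ν_R = −1, so ξ = 196.8/1 = 196.8 mol.
Outlet amounts (n = n₀ + ν ξ):
  R: 276 − 1(196.8) = 79.21
  U: 1180 − 2(196.8) = 786.4
  Q: 0 + 1(196.8) = 196.8
  P: 0 + 1(196.8) = 196.8

197 mol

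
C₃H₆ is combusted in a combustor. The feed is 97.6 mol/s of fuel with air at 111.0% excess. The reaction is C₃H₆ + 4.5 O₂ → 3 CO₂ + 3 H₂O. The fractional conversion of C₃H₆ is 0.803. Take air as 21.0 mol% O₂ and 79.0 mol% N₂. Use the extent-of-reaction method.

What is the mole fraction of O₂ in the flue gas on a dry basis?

Stoichiometric O₂ = 4.5 × 97.6 = 439.2 mol/s; O₂ fed = 439.2 × 2.110 = 926.7 mol/s.
N₂ fed = 926.7 × 79/21 = 3486 mol/s.
Fuel reacted = 0.803 × 97.6 → ξ = 78.37 mol/s.
Outlet (n = n₀ + ν ξ):
  C₃H₆: 97.6 − 1(78.37) = 19.23
  O₂: 926.7 − 4.5(78.37) = 574
  N₂: 3486 (inert)
  CO₂: 0 + 3(78.37) = 235.1
  H₂O: 0 + 3(78.37) = 235.1
Dry total = 4315 mol/s; y_O₂ (dry) = 574 / 4315 = 0.133.

0.133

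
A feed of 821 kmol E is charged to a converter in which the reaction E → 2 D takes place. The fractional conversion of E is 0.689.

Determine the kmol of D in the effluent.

E reacted = 0.689 × 821 = 565.7 kmol; ν_E = −1, so ξ = 565.7/1 = 565.7 kmol.
Outlet amounts (n = n₀ + ν ξ):
  E: 821 − 1(565.7) = 255.3
  D: 0 + 2(565.7) = 1131

1130 kmol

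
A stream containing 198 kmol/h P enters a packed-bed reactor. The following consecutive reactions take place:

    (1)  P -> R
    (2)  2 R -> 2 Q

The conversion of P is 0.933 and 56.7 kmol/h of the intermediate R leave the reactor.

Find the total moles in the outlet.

198 kmol/h

Conversion of P: P consumed = 1ξ₁ = 0.933 × 198 → ξ₁ = 184.7 kmol/h.
R balance: n_R = 0 + 1ξ₁ − 2ξ₂ = 56.7 → ξ₂ = (1·184.7 − 56.7)/2 = 64.02 kmol/h.
Outlet amounts (n = n₀ + Σ ν·ξ):
  P: 198 − 1(184.7) = 13.27
  R: 0 + 1(184.7) − 2(64.02) = 56.7
  Q: 0 + 2(64.02) = 128
Total out = 13.27 + 56.7 + 128 = 198 kmol/h.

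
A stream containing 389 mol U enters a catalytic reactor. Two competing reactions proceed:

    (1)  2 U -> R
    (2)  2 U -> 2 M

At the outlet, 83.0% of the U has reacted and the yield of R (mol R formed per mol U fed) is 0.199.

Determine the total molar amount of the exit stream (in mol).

312 mol

Yield of R: 1ξ₁ / 389 = 0.199 → ξ₁ = 77.41 mol.
Conversion of U: 2ξ₁ + 2ξ₂ = 0.83 × 389 = 322.9 → ξ₂ = 84.02 mol.
Outlet amounts (n = n₀ + Σ ν·ξ):
  U: 389 − 2(77.41) − 2(84.02) = 66.13
  R: 0 + 1(77.41) = 77.41
  M: 0 + 2(84.02) = 168
Total out = 66.13 + 77.41 + 168 = 311.6 mol.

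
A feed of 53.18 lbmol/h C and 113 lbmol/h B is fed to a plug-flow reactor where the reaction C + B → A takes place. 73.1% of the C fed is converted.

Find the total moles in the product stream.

127 lbmol/h

C reacted = 0.731 × 53.18 = 38.87 lbmol/h; ν_C = −1, so ξ = 38.87/1 = 38.87 lbmol/h.
Outlet amounts (n = n₀ + ν ξ):
  C: 53.18 − 1(38.87) = 14.31
  B: 113 − 1(38.87) = 74.13
  A: 0 + 1(38.87) = 38.87
Total out = 14.31 + 74.13 + 38.87 = 127.3 lbmol/h.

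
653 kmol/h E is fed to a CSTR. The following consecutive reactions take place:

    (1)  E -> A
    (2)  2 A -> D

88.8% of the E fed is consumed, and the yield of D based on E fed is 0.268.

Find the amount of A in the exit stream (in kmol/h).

Conversion of E: E consumed = 1ξ₁ = 0.888 × 653 → ξ₁ = 579.9 kmol/h.
Yield of D: 1ξ₂ / 653 = 0.268 → ξ₂ = 175 kmol/h.
Outlet amounts (n = n₀ + Σ ν·ξ):
  E: 653 − 1(579.9) = 73.14
  A: 0 + 1(579.9) − 2(175) = 229.9
  D: 0 + 1(175) = 175

230 kmol/h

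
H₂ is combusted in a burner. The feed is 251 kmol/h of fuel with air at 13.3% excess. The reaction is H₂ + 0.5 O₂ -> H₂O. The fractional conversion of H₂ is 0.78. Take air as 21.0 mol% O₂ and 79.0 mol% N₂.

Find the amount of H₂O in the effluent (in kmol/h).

Stoichiometric O₂ = 0.5 × 251 = 125.5 kmol/h; O₂ fed = 125.5 × 1.133 = 142.2 kmol/h.
N₂ fed = 142.2 × 79/21 = 534.9 kmol/h.
Fuel reacted = 0.78 × 251 → ξ = 195.8 kmol/h.
Outlet (n = n₀ + ν ξ):
  H₂: 251 − 1(195.8) = 55.22
  O₂: 142.2 − 0.5(195.8) = 44.3
  N₂: 534.9 (inert)
  H₂O: 0 + 1(195.8) = 195.8

196 kmol/h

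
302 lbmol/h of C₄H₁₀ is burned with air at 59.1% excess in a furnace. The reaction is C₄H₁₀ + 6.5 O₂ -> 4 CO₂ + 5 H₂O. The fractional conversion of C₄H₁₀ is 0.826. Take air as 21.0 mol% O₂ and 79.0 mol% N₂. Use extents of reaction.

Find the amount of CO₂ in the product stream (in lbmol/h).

Stoichiometric O₂ = 6.5 × 302 = 1963 lbmol/h; O₂ fed = 1963 × 1.591 = 3123 lbmol/h.
N₂ fed = 3123 × 79/21 = 11750 lbmol/h.
Fuel reacted = 0.826 × 302 → ξ = 249.5 lbmol/h.
Outlet (n = n₀ + ν ξ):
  C₄H₁₀: 302 − 1(249.5) = 52.55
  O₂: 3123 − 6.5(249.5) = 1502
  N₂: 11750 (inert)
  CO₂: 0 + 4(249.5) = 997.8
  H₂O: 0 + 5(249.5) = 1247

998 lbmol/h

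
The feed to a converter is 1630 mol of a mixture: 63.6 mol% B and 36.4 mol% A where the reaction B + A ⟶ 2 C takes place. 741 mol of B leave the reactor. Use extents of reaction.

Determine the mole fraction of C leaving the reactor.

For B: n = n₀ − 1ξ → 741 = 1037 − 1ξ, giving ξ = 295.7 mol.
Outlet amounts (n = n₀ + ν ξ):
  B: 1037 − 1(295.7) = 741
  A: 593.3 − 1(295.7) = 297.6
  C: 0 + 2(295.7) = 591.4
Total out = 1630 mol; y_C = 591.4 / 1630 = 0.3628.

0.363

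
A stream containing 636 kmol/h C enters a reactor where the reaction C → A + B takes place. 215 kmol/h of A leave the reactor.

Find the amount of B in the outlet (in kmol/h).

For A: n = n₀ + 1ξ → 215 = 0 + 1ξ, giving ξ = 215 kmol/h.
Outlet amounts (n = n₀ + ν ξ):
  C: 636 − 1(215) = 421
  A: 0 + 1(215) = 215
  B: 0 + 1(215) = 215

215 kmol/h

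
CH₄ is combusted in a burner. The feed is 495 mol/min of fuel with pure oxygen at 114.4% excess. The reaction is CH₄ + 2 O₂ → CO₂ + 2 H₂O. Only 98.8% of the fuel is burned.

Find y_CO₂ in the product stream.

0.187

Stoichiometric O₂ = 2 × 495 = 990 mol/min; O₂ fed = 990 × 2.144 = 2123 mol/min.
Fuel reacted = 0.988 × 495 → ξ = 489.1 mol/min.
Outlet (n = n₀ + ν ξ):
  CH₄: 495 − 1(489.1) = 5.94
  O₂: 2123 − 2(489.1) = 1144
  CO₂: 0 + 1(489.1) = 489.1
  H₂O: 0 + 2(489.1) = 978.1
Total out = 2618 mol/min; y_CO₂ = 489.1 / 2618 = 0.1868.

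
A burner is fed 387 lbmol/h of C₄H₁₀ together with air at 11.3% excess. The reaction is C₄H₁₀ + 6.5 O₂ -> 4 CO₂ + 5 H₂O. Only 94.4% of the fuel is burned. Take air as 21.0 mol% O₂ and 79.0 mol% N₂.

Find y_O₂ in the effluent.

0.0298

Stoichiometric O₂ = 6.5 × 387 = 2516 lbmol/h; O₂ fed = 2516 × 1.113 = 2800 lbmol/h.
N₂ fed = 2800 × 79/21 = 10530 lbmol/h.
Fuel reacted = 0.944 × 387 → ξ = 365.3 lbmol/h.
Outlet (n = n₀ + ν ξ):
  C₄H₁₀: 387 − 1(365.3) = 21.67
  O₂: 2800 − 6.5(365.3) = 425.1
  N₂: 10530 (inert)
  CO₂: 0 + 4(365.3) = 1461
  H₂O: 0 + 5(365.3) = 1827
Total out = 14270 lbmol/h; y_O₂ = 425.1 / 14270 = 0.0298.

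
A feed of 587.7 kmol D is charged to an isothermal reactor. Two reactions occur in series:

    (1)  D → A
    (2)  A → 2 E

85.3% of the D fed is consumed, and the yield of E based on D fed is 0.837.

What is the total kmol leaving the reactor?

Conversion of D: D consumed = 1ξ₁ = 0.853 × 587.7 → ξ₁ = 501.3 kmol.
Yield of E: 2ξ₂ / 587.7 = 0.837 → ξ₂ = 246 kmol.
Outlet amounts (n = n₀ + Σ ν·ξ):
  D: 587.7 − 1(501.3) = 86.39
  A: 0 + 1(501.3) − 1(246) = 255.4
  E: 0 + 2(246) = 491.9
Total out = 86.39 + 255.4 + 491.9 = 833.7 kmol.

834 kmol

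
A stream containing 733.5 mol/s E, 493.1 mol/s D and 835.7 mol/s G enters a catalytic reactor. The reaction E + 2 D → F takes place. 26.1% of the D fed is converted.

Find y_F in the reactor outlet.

D reacted = 0.261 × 493.1 = 128.7 mol/s; ν_D = −2, so ξ = 128.7/2 = 64.35 mol/s.
Outlet amounts (n = n₀ + ν ξ):
  E: 733.5 − 1(64.35) = 669.2
  D: 493.1 − 2(64.35) = 364.4
  F: 0 + 1(64.35) = 64.35
  G: 835.7 (inert)
Total out = 1934 mol/s; y_F = 64.35 / 1934 = 0.03328.

0.0333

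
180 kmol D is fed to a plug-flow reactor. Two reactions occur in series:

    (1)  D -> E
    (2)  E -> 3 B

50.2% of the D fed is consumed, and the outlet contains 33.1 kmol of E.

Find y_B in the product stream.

Conversion of D: D consumed = 1ξ₁ = 0.502 × 180 → ξ₁ = 90.36 kmol.
E balance: n_E = 0 + 1ξ₁ − 1ξ₂ = 33.1 → ξ₂ = (1·90.36 − 33.1)/1 = 57.26 kmol.
Outlet amounts (n = n₀ + Σ ν·ξ):
  D: 180 − 1(90.36) = 89.64
  E: 0 + 1(90.36) − 1(57.26) = 33.1
  B: 0 + 3(57.26) = 171.8
Total out = 294.5 kmol; y_B = 171.8 / 294.5 = 0.5833.

0.583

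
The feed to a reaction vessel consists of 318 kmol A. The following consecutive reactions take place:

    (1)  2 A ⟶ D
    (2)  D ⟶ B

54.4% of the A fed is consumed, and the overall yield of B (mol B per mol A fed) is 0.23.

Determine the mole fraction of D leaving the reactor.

0.0577

Conversion of A: A consumed = 2ξ₁ = 0.544 × 318 → ξ₁ = 86.5 kmol.
Yield of B: 1ξ₂ / 318 = 0.23 → ξ₂ = 73.14 kmol.
Outlet amounts (n = n₀ + Σ ν·ξ):
  A: 318 − 2(86.5) = 145
  D: 0 + 1(86.5) − 1(73.14) = 13.36
  B: 0 + 1(73.14) = 73.14
Total out = 231.5 kmol; y_D = 13.36 / 231.5 = 0.05769.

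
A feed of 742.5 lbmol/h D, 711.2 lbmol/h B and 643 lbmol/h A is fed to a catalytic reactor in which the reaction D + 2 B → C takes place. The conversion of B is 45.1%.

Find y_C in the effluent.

B reacted = 0.451 × 711.2 = 320.8 lbmol/h; ν_B = −2, so ξ = 320.8/2 = 160.4 lbmol/h.
Outlet amounts (n = n₀ + ν ξ):
  D: 742.5 − 1(160.4) = 582.1
  B: 711.2 − 2(160.4) = 390.4
  C: 0 + 1(160.4) = 160.4
  A: 643 (inert)
Total out = 1776 lbmol/h; y_C = 160.4 / 1776 = 0.0903.

0.0903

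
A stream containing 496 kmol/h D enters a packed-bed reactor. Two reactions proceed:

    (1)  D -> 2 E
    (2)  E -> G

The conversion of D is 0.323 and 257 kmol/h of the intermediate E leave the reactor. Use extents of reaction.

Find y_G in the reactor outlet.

Conversion of D: D consumed = 1ξ₁ = 0.323 × 496 → ξ₁ = 160.2 kmol/h.
E balance: n_E = 0 + 2ξ₁ − 1ξ₂ = 257 → ξ₂ = (2·160.2 − 257)/1 = 63.42 kmol/h.
Outlet amounts (n = n₀ + Σ ν·ξ):
  D: 496 − 1(160.2) = 335.8
  E: 0 + 2(160.2) − 1(63.42) = 257
  G: 0 + 1(63.42) = 63.42
Total out = 656.2 kmol/h; y_G = 63.42 / 656.2 = 0.09664.

0.0966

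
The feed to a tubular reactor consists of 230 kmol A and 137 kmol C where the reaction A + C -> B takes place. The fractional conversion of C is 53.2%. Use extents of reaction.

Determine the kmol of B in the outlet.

C reacted = 0.532 × 137 = 72.88 kmol; ν_C = −1, so ξ = 72.88/1 = 72.88 kmol.
Outlet amounts (n = n₀ + ν ξ):
  A: 230 − 1(72.88) = 157.1
  C: 137 − 1(72.88) = 64.12
  B: 0 + 1(72.88) = 72.88

72.9 kmol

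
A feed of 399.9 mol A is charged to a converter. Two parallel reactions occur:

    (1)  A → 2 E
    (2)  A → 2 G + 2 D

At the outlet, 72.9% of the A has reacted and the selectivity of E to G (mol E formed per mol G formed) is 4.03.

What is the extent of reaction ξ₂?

ξ₂ = 58 mol

Conversion of A: A consumed = 0.729 × 399.9 = 291.5 mol = 1ξ₁ + 1ξ₂.
Selectivity: 2ξ₁ / (2ξ₂) = 4.03 → ξ₁ = 4.03 ξ₂.
Substitute: (1·4.03 + 1) ξ₂ = 291.5 → ξ₂ = 57.96 mol, ξ₁ = 233.6 mol.
Outlet amounts (n = n₀ + Σ ν·ξ):
  A: 399.9 − 1(233.6) − 1(57.96) = 108.4
  E: 0 + 2(233.6) = 467.1
  G: 0 + 2(57.96) = 115.9
  D: 0 + 2(57.96) = 115.9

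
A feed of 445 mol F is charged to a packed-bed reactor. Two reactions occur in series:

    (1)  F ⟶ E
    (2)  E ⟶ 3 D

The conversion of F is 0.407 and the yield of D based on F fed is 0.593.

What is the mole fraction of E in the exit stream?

0.15

Conversion of F: F consumed = 1ξ₁ = 0.407 × 445 → ξ₁ = 181.1 mol.
Yield of D: 3ξ₂ / 445 = 0.593 → ξ₂ = 87.96 mol.
Outlet amounts (n = n₀ + Σ ν·ξ):
  F: 445 − 1(181.1) = 263.9
  E: 0 + 1(181.1) − 1(87.96) = 93.15
  D: 0 + 3(87.96) = 263.9
Total out = 620.9 mol; y_E = 93.15 / 620.9 = 0.15.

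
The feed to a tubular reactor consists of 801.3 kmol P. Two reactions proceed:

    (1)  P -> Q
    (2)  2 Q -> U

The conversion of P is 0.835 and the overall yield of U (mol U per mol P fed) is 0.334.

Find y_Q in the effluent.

0.251

Conversion of P: P consumed = 1ξ₁ = 0.835 × 801.3 → ξ₁ = 669.1 kmol.
Yield of U: 1ξ₂ / 801.3 = 0.334 → ξ₂ = 267.6 kmol.
Outlet amounts (n = n₀ + Σ ν·ξ):
  P: 801.3 − 1(669.1) = 132.2
  Q: 0 + 1(669.1) − 2(267.6) = 133.8
  U: 0 + 1(267.6) = 267.6
Total out = 533.7 kmol; y_Q = 133.8 / 533.7 = 0.2508.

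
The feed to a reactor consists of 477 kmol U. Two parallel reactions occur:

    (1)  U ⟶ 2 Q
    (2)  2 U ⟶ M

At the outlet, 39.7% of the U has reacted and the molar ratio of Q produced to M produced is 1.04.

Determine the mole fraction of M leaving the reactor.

0.17

Conversion of U: U consumed = 0.397 × 477 = 189.4 kmol = 1ξ₁ + 2ξ₂.
Selectivity: 2ξ₁ / (1ξ₂) = 1.04 → ξ₁ = 0.52 ξ₂.
Substitute: (1·0.52 + 2) ξ₂ = 189.4 → ξ₂ = 75.15 kmol, ξ₁ = 39.08 kmol.
Outlet amounts (n = n₀ + Σ ν·ξ):
  U: 477 − 1(39.08) − 2(75.15) = 287.6
  Q: 0 + 2(39.08) = 78.15
  M: 0 + 1(75.15) = 75.15
Total out = 440.9 kmol; y_M = 75.15 / 440.9 = 0.1704.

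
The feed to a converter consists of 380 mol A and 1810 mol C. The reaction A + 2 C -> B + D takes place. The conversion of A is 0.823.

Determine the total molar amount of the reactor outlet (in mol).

A reacted = 0.823 × 380 = 312.7 mol; ν_A = −1, so ξ = 312.7/1 = 312.7 mol.
Outlet amounts (n = n₀ + ν ξ):
  A: 380 − 1(312.7) = 67.26
  C: 1810 − 2(312.7) = 1185
  B: 0 + 1(312.7) = 312.7
  D: 0 + 1(312.7) = 312.7
Total out = 67.26 + 1185 + 312.7 + 312.7 = 1877 mol.

1880 mol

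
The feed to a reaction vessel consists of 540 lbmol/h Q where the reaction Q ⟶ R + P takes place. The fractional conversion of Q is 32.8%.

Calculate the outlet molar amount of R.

177 lbmol/h

Q reacted = 0.328 × 540 = 177.1 lbmol/h; ν_Q = −1, so ξ = 177.1/1 = 177.1 lbmol/h.
Outlet amounts (n = n₀ + ν ξ):
  Q: 540 − 1(177.1) = 362.9
  R: 0 + 1(177.1) = 177.1
  P: 0 + 1(177.1) = 177.1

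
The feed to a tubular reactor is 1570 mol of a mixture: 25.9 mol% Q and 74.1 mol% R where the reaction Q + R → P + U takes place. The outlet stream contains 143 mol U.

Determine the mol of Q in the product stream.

264 mol

For U: n = n₀ + 1ξ → 143 = 0 + 1ξ, giving ξ = 143 mol.
Outlet amounts (n = n₀ + ν ξ):
  Q: 406.6 − 1(143) = 263.6
  R: 1163 − 1(143) = 1020
  P: 0 + 1(143) = 143
  U: 0 + 1(143) = 143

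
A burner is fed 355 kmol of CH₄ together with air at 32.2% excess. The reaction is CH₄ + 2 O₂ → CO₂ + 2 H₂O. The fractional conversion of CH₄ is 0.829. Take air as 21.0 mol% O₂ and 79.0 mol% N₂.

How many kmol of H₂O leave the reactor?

Stoichiometric O₂ = 2 × 355 = 710 kmol; O₂ fed = 710 × 1.322 = 938.6 kmol.
N₂ fed = 938.6 × 79/21 = 3531 kmol.
Fuel reacted = 0.829 × 355 → ξ = 294.3 kmol.
Outlet (n = n₀ + ν ξ):
  CH₄: 355 − 1(294.3) = 60.71
  O₂: 938.6 − 2(294.3) = 350
  N₂: 3531 (inert)
  CO₂: 0 + 1(294.3) = 294.3
  H₂O: 0 + 2(294.3) = 588.6

589 kmol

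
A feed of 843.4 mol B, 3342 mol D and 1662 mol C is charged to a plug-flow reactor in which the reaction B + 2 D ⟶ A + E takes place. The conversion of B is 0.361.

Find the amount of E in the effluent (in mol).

B reacted = 0.361 × 843.4 = 304.5 mol; ν_B = −1, so ξ = 304.5/1 = 304.5 mol.
Outlet amounts (n = n₀ + ν ξ):
  B: 843.4 − 1(304.5) = 538.9
  D: 3342 − 2(304.5) = 2733
  A: 0 + 1(304.5) = 304.5
  E: 0 + 1(304.5) = 304.5
  C: 1662 (inert)

304 mol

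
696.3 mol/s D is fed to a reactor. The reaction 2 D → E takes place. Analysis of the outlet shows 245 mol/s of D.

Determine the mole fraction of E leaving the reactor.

For D: n = n₀ − 2ξ → 245 = 696.3 − 2ξ, giving ξ = 225.6 mol/s.
Outlet amounts (n = n₀ + ν ξ):
  D: 696.3 − 2(225.6) = 245
  E: 0 + 1(225.6) = 225.6
Total out = 470.6 mol/s; y_E = 225.6 / 470.6 = 0.4794.

0.479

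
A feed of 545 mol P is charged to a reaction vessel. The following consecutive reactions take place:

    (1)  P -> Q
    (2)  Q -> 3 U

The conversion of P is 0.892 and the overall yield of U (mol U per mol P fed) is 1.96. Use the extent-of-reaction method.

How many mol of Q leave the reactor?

130 mol

Conversion of P: P consumed = 1ξ₁ = 0.892 × 545 → ξ₁ = 486.1 mol.
Yield of U: 3ξ₂ / 545 = 1.96 → ξ₂ = 356.1 mol.
Outlet amounts (n = n₀ + Σ ν·ξ):
  P: 545 − 1(486.1) = 58.86
  Q: 0 + 1(486.1) − 1(356.1) = 130.1
  U: 0 + 3(356.1) = 1068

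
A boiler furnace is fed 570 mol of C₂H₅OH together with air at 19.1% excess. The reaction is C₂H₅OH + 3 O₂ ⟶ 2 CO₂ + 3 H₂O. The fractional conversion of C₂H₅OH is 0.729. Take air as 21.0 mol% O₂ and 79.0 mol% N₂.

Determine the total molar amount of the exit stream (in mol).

Stoichiometric O₂ = 3 × 570 = 1710 mol; O₂ fed = 1710 × 1.191 = 2037 mol.
N₂ fed = 2037 × 79/21 = 7662 mol.
Fuel reacted = 0.729 × 570 → ξ = 415.5 mol.
Outlet (n = n₀ + ν ξ):
  C₂H₅OH: 570 − 1(415.5) = 154.5
  O₂: 2037 − 3(415.5) = 790
  N₂: 7662 (inert)
  CO₂: 0 + 2(415.5) = 831.1
  H₂O: 0 + 3(415.5) = 1247
Total out = 154.5 + 790 + 7662 + 831.1 + 1247 = 10680 mol.

10700 mol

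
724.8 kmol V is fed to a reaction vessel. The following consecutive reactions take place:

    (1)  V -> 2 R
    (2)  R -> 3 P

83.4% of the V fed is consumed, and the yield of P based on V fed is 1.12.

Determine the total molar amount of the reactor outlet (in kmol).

1870 kmol

Conversion of V: V consumed = 1ξ₁ = 0.834 × 724.8 → ξ₁ = 604.5 kmol.
Yield of P: 3ξ₂ / 724.8 = 1.12 → ξ₂ = 270.6 kmol.
Outlet amounts (n = n₀ + Σ ν·ξ):
  V: 724.8 − 1(604.5) = 120.3
  R: 0 + 2(604.5) − 1(270.6) = 938.4
  P: 0 + 3(270.6) = 811.8
Total out = 120.3 + 938.4 + 811.8 = 1870 kmol.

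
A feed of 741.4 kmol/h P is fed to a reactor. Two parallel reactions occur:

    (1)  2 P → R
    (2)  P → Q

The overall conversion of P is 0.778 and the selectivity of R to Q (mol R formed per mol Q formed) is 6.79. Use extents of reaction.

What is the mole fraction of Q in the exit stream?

0.0837

Conversion of P: P consumed = 0.778 × 741.4 = 576.8 kmol/h = 2ξ₁ + 1ξ₂.
Selectivity: 1ξ₁ / (1ξ₂) = 6.79 → ξ₁ = 6.79 ξ₂.
Substitute: (2·6.79 + 1) ξ₂ = 576.8 → ξ₂ = 39.56 kmol/h, ξ₁ = 268.6 kmol/h.
Outlet amounts (n = n₀ + Σ ν·ξ):
  P: 741.4 − 2(268.6) − 1(39.56) = 164.6
  R: 0 + 1(268.6) = 268.6
  Q: 0 + 1(39.56) = 39.56
Total out = 472.8 kmol/h; y_Q = 39.56 / 472.8 = 0.08368.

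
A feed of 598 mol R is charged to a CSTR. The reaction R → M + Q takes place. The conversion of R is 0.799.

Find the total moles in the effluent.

R reacted = 0.799 × 598 = 477.8 mol; ν_R = −1, so ξ = 477.8/1 = 477.8 mol.
Outlet amounts (n = n₀ + ν ξ):
  R: 598 − 1(477.8) = 120.2
  M: 0 + 1(477.8) = 477.8
  Q: 0 + 1(477.8) = 477.8
Total out = 120.2 + 477.8 + 477.8 = 1076 mol.

1080 mol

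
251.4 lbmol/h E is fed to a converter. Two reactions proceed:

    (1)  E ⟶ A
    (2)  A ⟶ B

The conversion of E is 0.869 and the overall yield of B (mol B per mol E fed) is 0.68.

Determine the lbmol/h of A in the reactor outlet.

Conversion of E: E consumed = 1ξ₁ = 0.869 × 251.4 → ξ₁ = 218.5 lbmol/h.
Yield of B: 1ξ₂ / 251.4 = 0.68 → ξ₂ = 171 lbmol/h.
Outlet amounts (n = n₀ + Σ ν·ξ):
  E: 251.4 − 1(218.5) = 32.93
  A: 0 + 1(218.5) − 1(171) = 47.51
  B: 0 + 1(171) = 171

47.5 lbmol/h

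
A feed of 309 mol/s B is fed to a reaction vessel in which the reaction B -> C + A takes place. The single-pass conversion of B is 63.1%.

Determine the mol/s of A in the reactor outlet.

195 mol/s

B reacted = 0.631 × 309 = 195 mol/s; ν_B = −1, so ξ = 195/1 = 195 mol/s.
Outlet amounts (n = n₀ + ν ξ):
  B: 309 − 1(195) = 114
  C: 0 + 1(195) = 195
  A: 0 + 1(195) = 195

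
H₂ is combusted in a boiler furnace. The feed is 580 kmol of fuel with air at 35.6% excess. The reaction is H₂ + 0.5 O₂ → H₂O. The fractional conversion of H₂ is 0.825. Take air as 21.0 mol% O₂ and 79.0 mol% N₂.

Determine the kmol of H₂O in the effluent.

478 kmol

Stoichiometric O₂ = 0.5 × 580 = 290 kmol; O₂ fed = 290 × 1.356 = 393.2 kmol.
N₂ fed = 393.2 × 79/21 = 1479 kmol.
Fuel reacted = 0.825 × 580 → ξ = 478.5 kmol.
Outlet (n = n₀ + ν ξ):
  H₂: 580 − 1(478.5) = 101.5
  O₂: 393.2 − 0.5(478.5) = 154
  N₂: 1479 (inert)
  H₂O: 0 + 1(478.5) = 478.5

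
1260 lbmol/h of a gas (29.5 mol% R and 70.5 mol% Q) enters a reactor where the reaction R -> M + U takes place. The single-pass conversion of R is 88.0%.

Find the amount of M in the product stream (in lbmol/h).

R reacted = 0.88 × 371.7 = 327.1 lbmol/h; ν_R = −1, so ξ = 327.1/1 = 327.1 lbmol/h.
Outlet amounts (n = n₀ + ν ξ):
  R: 371.7 − 1(327.1) = 44.6
  M: 0 + 1(327.1) = 327.1
  U: 0 + 1(327.1) = 327.1
  Q: 888.3 (inert)

327 lbmol/h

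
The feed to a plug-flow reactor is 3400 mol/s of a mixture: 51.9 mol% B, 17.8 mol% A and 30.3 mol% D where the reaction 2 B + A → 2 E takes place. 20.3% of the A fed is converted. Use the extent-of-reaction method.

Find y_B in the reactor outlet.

0.463

A reacted = 0.203 × 605.2 = 122.9 mol/s; ν_A = −1, so ξ = 122.9/1 = 122.9 mol/s.
Outlet amounts (n = n₀ + ν ξ):
  B: 1765 − 2(122.9) = 1519
  A: 605.2 − 1(122.9) = 482.3
  E: 0 + 2(122.9) = 245.7
  D: 1030 (inert)
Total out = 3277 mol/s; y_B = 1519 / 3277 = 0.4635.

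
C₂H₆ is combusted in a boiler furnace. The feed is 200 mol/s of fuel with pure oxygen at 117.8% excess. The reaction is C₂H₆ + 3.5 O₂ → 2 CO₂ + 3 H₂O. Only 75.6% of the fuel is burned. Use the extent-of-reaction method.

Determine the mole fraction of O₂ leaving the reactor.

0.553

Stoichiometric O₂ = 3.5 × 200 = 700 mol/s; O₂ fed = 700 × 2.178 = 1525 mol/s.
Fuel reacted = 0.756 × 200 → ξ = 151.2 mol/s.
Outlet (n = n₀ + ν ξ):
  C₂H₆: 200 − 1(151.2) = 48.8
  O₂: 1525 − 3.5(151.2) = 995.4
  CO₂: 0 + 2(151.2) = 302.4
  H₂O: 0 + 3(151.2) = 453.6
Total out = 1800 mol/s; y_O₂ = 995.4 / 1800 = 0.5529.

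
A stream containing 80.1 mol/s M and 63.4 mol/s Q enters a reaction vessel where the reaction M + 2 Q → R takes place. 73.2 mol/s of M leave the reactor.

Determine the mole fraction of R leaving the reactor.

0.0532

For M: n = n₀ − 1ξ → 73.2 = 80.1 − 1ξ, giving ξ = 6.9 mol/s.
Outlet amounts (n = n₀ + ν ξ):
  M: 80.1 − 1(6.9) = 73.2
  Q: 63.4 − 2(6.9) = 49.6
  R: 0 + 1(6.9) = 6.9
Total out = 129.7 mol/s; y_R = 6.9 / 129.7 = 0.0532.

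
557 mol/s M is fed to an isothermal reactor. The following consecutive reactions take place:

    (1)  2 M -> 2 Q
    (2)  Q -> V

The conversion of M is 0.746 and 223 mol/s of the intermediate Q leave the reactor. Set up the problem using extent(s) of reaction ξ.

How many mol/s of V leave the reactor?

Conversion of M: M consumed = 2ξ₁ = 0.746 × 557 → ξ₁ = 207.8 mol/s.
Q balance: n_Q = 0 + 2ξ₁ − 1ξ₂ = 223 → ξ₂ = (2·207.8 − 223)/1 = 192.5 mol/s.
Outlet amounts (n = n₀ + Σ ν·ξ):
  M: 557 − 2(207.8) = 141.5
  Q: 0 + 2(207.8) − 1(192.5) = 223
  V: 0 + 1(192.5) = 192.5

193 mol/s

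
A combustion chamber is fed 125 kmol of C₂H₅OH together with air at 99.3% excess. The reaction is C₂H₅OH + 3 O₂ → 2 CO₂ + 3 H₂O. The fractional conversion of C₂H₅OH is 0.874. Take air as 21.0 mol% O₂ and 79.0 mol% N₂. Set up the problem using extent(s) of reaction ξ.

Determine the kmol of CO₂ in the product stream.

Stoichiometric O₂ = 3 × 125 = 375 kmol; O₂ fed = 375 × 1.993 = 747.4 kmol.
N₂ fed = 747.4 × 79/21 = 2812 kmol.
Fuel reacted = 0.874 × 125 → ξ = 109.2 kmol.
Outlet (n = n₀ + ν ξ):
  C₂H₅OH: 125 − 1(109.2) = 15.75
  O₂: 747.4 − 3(109.2) = 419.6
  N₂: 2812 (inert)
  CO₂: 0 + 2(109.2) = 218.5
  H₂O: 0 + 3(109.2) = 327.8

218 kmol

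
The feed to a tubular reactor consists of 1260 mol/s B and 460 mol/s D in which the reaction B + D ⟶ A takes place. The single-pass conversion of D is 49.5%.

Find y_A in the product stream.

D reacted = 0.495 × 460 = 227.7 mol/s; ν_D = −1, so ξ = 227.7/1 = 227.7 mol/s.
Outlet amounts (n = n₀ + ν ξ):
  B: 1260 − 1(227.7) = 1032
  D: 460 − 1(227.7) = 232.3
  A: 0 + 1(227.7) = 227.7
Total out = 1492 mol/s; y_A = 227.7 / 1492 = 0.1526.

0.153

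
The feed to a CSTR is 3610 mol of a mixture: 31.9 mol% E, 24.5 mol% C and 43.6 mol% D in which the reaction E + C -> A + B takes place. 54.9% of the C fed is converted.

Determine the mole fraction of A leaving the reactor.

0.135

C reacted = 0.549 × 884.5 = 485.6 mol; ν_C = −1, so ξ = 485.6/1 = 485.6 mol.
Outlet amounts (n = n₀ + ν ξ):
  E: 1152 − 1(485.6) = 666
  C: 884.5 − 1(485.6) = 398.9
  A: 0 + 1(485.6) = 485.6
  B: 0 + 1(485.6) = 485.6
  D: 1574 (inert)
Total out = 3610 mol; y_A = 485.6 / 3610 = 0.1345.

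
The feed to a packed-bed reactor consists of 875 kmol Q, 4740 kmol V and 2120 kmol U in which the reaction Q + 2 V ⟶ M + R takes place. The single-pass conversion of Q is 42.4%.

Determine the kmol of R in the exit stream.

371 kmol

Q reacted = 0.424 × 875 = 371 kmol; ν_Q = −1, so ξ = 371/1 = 371 kmol.
Outlet amounts (n = n₀ + ν ξ):
  Q: 875 − 1(371) = 504
  V: 4740 − 2(371) = 3998
  M: 0 + 1(371) = 371
  R: 0 + 1(371) = 371
  U: 2120 (inert)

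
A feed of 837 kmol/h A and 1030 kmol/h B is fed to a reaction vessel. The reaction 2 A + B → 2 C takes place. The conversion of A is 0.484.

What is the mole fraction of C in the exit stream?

0.243

A reacted = 0.484 × 837 = 405.1 kmol/h; ν_A = −2, so ξ = 405.1/2 = 202.6 kmol/h.
Outlet amounts (n = n₀ + ν ξ):
  A: 837 − 2(202.6) = 431.9
  B: 1030 − 1(202.6) = 827.4
  C: 0 + 2(202.6) = 405.1
Total out = 1664 kmol/h; y_C = 405.1 / 1664 = 0.2434.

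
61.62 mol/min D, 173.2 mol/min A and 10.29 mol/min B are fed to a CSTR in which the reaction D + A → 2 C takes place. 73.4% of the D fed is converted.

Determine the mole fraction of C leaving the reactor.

0.369

D reacted = 0.734 × 61.62 = 45.23 mol/min; ν_D = −1, so ξ = 45.23/1 = 45.23 mol/min.
Outlet amounts (n = n₀ + ν ξ):
  D: 61.62 − 1(45.23) = 16.39
  A: 173.2 − 1(45.23) = 128
  C: 0 + 2(45.23) = 90.46
  B: 10.29 (inert)
Total out = 245.1 mol/min; y_C = 90.46 / 245.1 = 0.3691.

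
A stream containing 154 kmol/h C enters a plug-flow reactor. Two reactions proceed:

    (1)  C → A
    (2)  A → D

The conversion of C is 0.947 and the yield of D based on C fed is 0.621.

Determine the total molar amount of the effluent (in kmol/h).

Conversion of C: C consumed = 1ξ₁ = 0.947 × 154 → ξ₁ = 145.8 kmol/h.
Yield of D: 1ξ₂ / 154 = 0.621 → ξ₂ = 95.63 kmol/h.
Outlet amounts (n = n₀ + Σ ν·ξ):
  C: 154 − 1(145.8) = 8.162
  A: 0 + 1(145.8) − 1(95.63) = 50.2
  D: 0 + 1(95.63) = 95.63
Total out = 8.162 + 50.2 + 95.63 = 154 kmol/h.

154 kmol/h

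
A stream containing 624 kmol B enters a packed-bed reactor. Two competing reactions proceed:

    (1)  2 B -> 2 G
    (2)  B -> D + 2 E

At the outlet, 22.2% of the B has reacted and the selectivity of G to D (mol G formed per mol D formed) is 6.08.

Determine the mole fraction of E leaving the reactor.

0.059

Conversion of B: B consumed = 0.222 × 624 = 138.5 kmol = 2ξ₁ + 1ξ₂.
Selectivity: 2ξ₁ / (1ξ₂) = 6.08 → ξ₁ = 3.04 ξ₂.
Substitute: (2·3.04 + 1) ξ₂ = 138.5 → ξ₂ = 19.57 kmol, ξ₁ = 59.48 kmol.
Outlet amounts (n = n₀ + Σ ν·ξ):
  B: 624 − 2(59.48) − 1(19.57) = 485.5
  G: 0 + 2(59.48) = 119
  D: 0 + 1(19.57) = 19.57
  E: 0 + 2(19.57) = 39.13
Total out = 663.1 kmol; y_E = 39.13 / 663.1 = 0.05901.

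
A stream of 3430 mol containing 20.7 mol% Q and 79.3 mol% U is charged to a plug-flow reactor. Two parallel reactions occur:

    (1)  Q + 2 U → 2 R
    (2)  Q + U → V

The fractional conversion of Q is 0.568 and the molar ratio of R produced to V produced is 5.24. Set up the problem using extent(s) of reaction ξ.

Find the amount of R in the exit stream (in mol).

584 mol

Conversion of Q: Q consumed = 0.568 × 710 = 403.3 mol = 1ξ₁ + 1ξ₂.
Selectivity: 2ξ₁ / (1ξ₂) = 5.24 → ξ₁ = 2.62 ξ₂.
Substitute: (1·2.62 + 1) ξ₂ = 403.3 → ξ₂ = 111.4 mol, ξ₁ = 291.9 mol.
Outlet amounts (n = n₀ + Σ ν·ξ):
  Q: 710 − 1(291.9) − 1(111.4) = 306.7
  U: 2720 − 2(291.9) − 1(111.4) = 2025
  R: 0 + 2(291.9) = 583.8
  V: 0 + 1(111.4) = 111.4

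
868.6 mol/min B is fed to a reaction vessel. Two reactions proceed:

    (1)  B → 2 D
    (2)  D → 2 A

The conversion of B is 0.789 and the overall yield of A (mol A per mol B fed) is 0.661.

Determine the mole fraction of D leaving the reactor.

0.589

Conversion of B: B consumed = 1ξ₁ = 0.789 × 868.6 → ξ₁ = 685.3 mol/min.
Yield of A: 2ξ₂ / 868.6 = 0.661 → ξ₂ = 287.1 mol/min.
Outlet amounts (n = n₀ + Σ ν·ξ):
  B: 868.6 − 1(685.3) = 183.3
  D: 0 + 2(685.3) − 1(287.1) = 1084
  A: 0 + 2(287.1) = 574.1
Total out = 1841 mol/min; y_D = 1084 / 1841 = 0.5886.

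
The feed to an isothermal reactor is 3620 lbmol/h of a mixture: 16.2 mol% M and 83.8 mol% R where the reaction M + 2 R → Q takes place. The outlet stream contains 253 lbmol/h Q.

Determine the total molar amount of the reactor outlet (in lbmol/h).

3110 lbmol/h

For Q: n = n₀ + 1ξ → 253 = 0 + 1ξ, giving ξ = 253 lbmol/h.
Outlet amounts (n = n₀ + ν ξ):
  M: 586.4 − 1(253) = 333.4
  R: 3034 − 2(253) = 2528
  Q: 0 + 1(253) = 253
Total out = 333.4 + 2528 + 253 = 3114 lbmol/h.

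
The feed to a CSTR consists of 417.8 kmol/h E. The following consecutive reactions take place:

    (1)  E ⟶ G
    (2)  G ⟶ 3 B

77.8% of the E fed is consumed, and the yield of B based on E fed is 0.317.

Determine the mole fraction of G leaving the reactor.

0.555

Conversion of E: E consumed = 1ξ₁ = 0.778 × 417.8 → ξ₁ = 325 kmol/h.
Yield of B: 3ξ₂ / 417.8 = 0.317 → ξ₂ = 44.15 kmol/h.
Outlet amounts (n = n₀ + Σ ν·ξ):
  E: 417.8 − 1(325) = 92.75
  G: 0 + 1(325) − 1(44.15) = 280.9
  B: 0 + 3(44.15) = 132.4
Total out = 506.1 kmol/h; y_G = 280.9 / 506.1 = 0.555.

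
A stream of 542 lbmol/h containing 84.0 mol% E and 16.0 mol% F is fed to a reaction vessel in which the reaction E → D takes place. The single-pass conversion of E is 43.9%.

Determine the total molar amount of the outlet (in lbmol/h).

E reacted = 0.439 × 455.3 = 199.9 lbmol/h; ν_E = −1, so ξ = 199.9/1 = 199.9 lbmol/h.
Outlet amounts (n = n₀ + ν ξ):
  E: 455.3 − 1(199.9) = 255.4
  D: 0 + 1(199.9) = 199.9
  F: 86.72 (inert)
Total out = 255.4 + 199.9 + 86.72 = 542 lbmol/h.

542 lbmol/h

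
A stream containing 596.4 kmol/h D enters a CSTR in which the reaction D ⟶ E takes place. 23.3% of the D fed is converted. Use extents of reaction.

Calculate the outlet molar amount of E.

D reacted = 0.233 × 596.4 = 139 kmol/h; ν_D = −1, so ξ = 139/1 = 139 kmol/h.
Outlet amounts (n = n₀ + ν ξ):
  D: 596.4 − 1(139) = 457.4
  E: 0 + 1(139) = 139

139 kmol/h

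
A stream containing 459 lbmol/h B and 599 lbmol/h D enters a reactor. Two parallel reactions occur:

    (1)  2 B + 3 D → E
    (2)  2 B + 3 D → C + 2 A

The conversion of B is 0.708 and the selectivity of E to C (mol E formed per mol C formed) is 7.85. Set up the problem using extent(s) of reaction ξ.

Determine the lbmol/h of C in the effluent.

18.4 lbmol/h

Conversion of B: B consumed = 0.708 × 459 = 325 lbmol/h = 2ξ₁ + 2ξ₂.
Selectivity: 1ξ₁ / (1ξ₂) = 7.85 → ξ₁ = 7.85 ξ₂.
Substitute: (2·7.85 + 2) ξ₂ = 325 → ξ₂ = 18.36 lbmol/h, ξ₁ = 144.1 lbmol/h.
Outlet amounts (n = n₀ + Σ ν·ξ):
  B: 459 − 2(144.1) − 2(18.36) = 134
  D: 599 − 3(144.1) − 3(18.36) = 111.5
  E: 0 + 1(144.1) = 144.1
  C: 0 + 1(18.36) = 18.36
  A: 0 + 2(18.36) = 36.72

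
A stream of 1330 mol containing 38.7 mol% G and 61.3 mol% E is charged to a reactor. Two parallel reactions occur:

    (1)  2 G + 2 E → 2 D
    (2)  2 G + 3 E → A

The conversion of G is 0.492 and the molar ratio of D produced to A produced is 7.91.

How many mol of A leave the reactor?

Conversion of G: G consumed = 0.492 × 514.7 = 253.2 mol = 2ξ₁ + 2ξ₂.
Selectivity: 2ξ₁ / (1ξ₂) = 7.91 → ξ₁ = 3.955 ξ₂.
Substitute: (2·3.955 + 2) ξ₂ = 253.2 → ξ₂ = 25.55 mol, ξ₁ = 101.1 mol.
Outlet amounts (n = n₀ + Σ ν·ξ):
  G: 514.7 − 2(101.1) − 2(25.55) = 261.5
  E: 815.3 − 2(101.1) − 3(25.55) = 536.5
  D: 0 + 2(101.1) = 202.1
  A: 0 + 1(25.55) = 25.55

25.6 mol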